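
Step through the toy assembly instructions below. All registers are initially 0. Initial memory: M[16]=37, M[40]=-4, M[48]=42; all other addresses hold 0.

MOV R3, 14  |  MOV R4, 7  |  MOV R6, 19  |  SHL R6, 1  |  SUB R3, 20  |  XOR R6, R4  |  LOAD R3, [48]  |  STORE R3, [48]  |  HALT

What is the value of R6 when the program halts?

33

after MOV R3, 14: R3=14
after MOV R4, 7: R4=7
after MOV R6, 19: R6=19
after SHL R6, 1: R6=19<<1=38
after SUB R3, 20: R3=14-20=-6
after XOR R6, R4: R6=38^7=33
after LOAD R3, [48]: R3=M[48]=42
STORE R3, [48] → M[48]=42
halt.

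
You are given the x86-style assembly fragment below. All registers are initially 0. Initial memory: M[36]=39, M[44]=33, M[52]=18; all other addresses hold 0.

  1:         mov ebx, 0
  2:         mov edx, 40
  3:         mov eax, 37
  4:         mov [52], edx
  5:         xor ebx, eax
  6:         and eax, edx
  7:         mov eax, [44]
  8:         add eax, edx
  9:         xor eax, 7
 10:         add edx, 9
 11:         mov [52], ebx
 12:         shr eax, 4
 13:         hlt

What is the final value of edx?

after mov ebx, 0: ebx=0
after mov edx, 40: edx=40
after mov eax, 37: eax=37
mov [52], edx → M[52]=40
after xor ebx, eax: ebx=0^37=37
after and eax, edx: eax=37&40=32
after mov eax, [44]: eax=M[44]=33
after add eax, edx: eax=33+40=73
after xor eax, 7: eax=73^7=78
after add edx, 9: edx=40+9=49
mov [52], ebx → M[52]=37
after shr eax, 4: eax=78>>4=4
halt.

49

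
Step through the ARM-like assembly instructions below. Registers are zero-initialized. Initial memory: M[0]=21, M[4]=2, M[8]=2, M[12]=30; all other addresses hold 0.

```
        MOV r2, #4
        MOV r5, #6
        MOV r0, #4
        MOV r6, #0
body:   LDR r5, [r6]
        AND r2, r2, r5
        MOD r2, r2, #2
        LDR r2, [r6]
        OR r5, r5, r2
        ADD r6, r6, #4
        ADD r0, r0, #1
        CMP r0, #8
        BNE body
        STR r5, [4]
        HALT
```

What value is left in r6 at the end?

16

r2=4
r5=6
r0=4
r6=0
r5=M[0]=21
r2=4&21=4
r2=4%2=0
r2=M[0]=21
r5=21|21=21
r6=0+4=4
r0=4+1=5
CMP r0, #8  (cmp 5,8)
BNE body: taken
r5=M[4]=2
r2=21&2=0
r2=0%2=0
r2=M[4]=2
r5=2|2=2
r6=4+4=8
r0=5+1=6
CMP r0, #8  (cmp 6,8)
BNE body: taken
r5=M[8]=2
r2=2&2=2
r2=2%2=0
r2=M[8]=2
r5=2|2=2
r6=8+4=12
r0=6+1=7
CMP r0, #8  (cmp 7,8)
BNE body: taken
r5=M[12]=30
r2=2&30=2
r2=2%2=0
r2=M[12]=30
r5=30|30=30
r6=12+4=16
r0=7+1=8
CMP r0, #8  (cmp 8,8)
BNE body: not taken
STR r5, [4] → M[4]=30
halt.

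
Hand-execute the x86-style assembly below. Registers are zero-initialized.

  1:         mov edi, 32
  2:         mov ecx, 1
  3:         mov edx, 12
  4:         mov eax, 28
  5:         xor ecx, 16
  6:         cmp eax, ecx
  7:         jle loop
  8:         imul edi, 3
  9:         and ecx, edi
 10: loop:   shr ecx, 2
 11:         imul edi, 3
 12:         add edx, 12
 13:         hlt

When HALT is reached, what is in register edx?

edi=32
ecx=1
edx=12
eax=28
ecx=1^16=17
cmp eax, ecx  (cmp 28,17)
jle loop: not taken
edi=32*3=96
ecx=17&96=0
ecx=0>>2=0
edi=96*3=288
edx=12+12=24
halt.

24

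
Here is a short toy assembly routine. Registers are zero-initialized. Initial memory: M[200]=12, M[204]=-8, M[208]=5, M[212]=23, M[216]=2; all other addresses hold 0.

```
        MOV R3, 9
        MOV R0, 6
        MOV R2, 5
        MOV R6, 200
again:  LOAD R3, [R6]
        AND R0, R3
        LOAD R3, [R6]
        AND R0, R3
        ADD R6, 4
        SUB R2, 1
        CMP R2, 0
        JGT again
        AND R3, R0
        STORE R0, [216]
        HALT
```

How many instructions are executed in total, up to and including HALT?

after MOV R3, 9: R3=9
after MOV R0, 6: R0=6
after MOV R2, 5: R2=5
after MOV R6, 200: R6=200
after LOAD R3, [R6]: R3=M[200]=12
after AND R0, R3: R0=6&12=4
after LOAD R3, [R6]: R3=M[200]=12
after AND R0, R3: R0=4&12=4
after ADD R6, 4: R6=200+4=204
after SUB R2, 1: R2=5-1=4
CMP R2, 0  (cmp 4,0)
JGT again: taken
after LOAD R3, [R6]: R3=M[204]=-8
after AND R0, R3: R0=4&(-8)=0
after LOAD R3, [R6]: R3=M[204]=-8
after AND R0, R3: R0=0&(-8)=0
after ADD R6, 4: R6=204+4=208
after SUB R2, 1: R2=4-1=3
CMP R2, 0  (cmp 3,0)
JGT again: taken
after LOAD R3, [R6]: R3=M[208]=5
after AND R0, R3: R0=0&5=0
after LOAD R3, [R6]: R3=M[208]=5
after AND R0, R3: R0=0&5=0
after ADD R6, 4: R6=208+4=212
after SUB R2, 1: R2=3-1=2
CMP R2, 0  (cmp 2,0)
JGT again: taken
after LOAD R3, [R6]: R3=M[212]=23
after AND R0, R3: R0=0&23=0
after LOAD R3, [R6]: R3=M[212]=23
after AND R0, R3: R0=0&23=0
after ADD R6, 4: R6=212+4=216
after SUB R2, 1: R2=2-1=1
CMP R2, 0  (cmp 1,0)
JGT again: taken
after LOAD R3, [R6]: R3=M[216]=2
after AND R0, R3: R0=0&2=0
after LOAD R3, [R6]: R3=M[216]=2
after AND R0, R3: R0=0&2=0
after ADD R6, 4: R6=216+4=220
after SUB R2, 1: R2=1-1=0
CMP R2, 0  (cmp 0,0)
JGT again: not taken
after AND R3, R0: R3=2&0=0
STORE R0, [216] → M[216]=0
halt.
Total executed instructions: 47.

47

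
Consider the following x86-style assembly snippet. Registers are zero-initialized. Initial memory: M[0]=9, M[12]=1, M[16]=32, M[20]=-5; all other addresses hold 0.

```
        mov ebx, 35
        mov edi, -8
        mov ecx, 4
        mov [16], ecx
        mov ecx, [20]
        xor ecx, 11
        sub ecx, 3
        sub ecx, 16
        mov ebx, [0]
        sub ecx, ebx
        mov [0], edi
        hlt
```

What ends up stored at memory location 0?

-8

ebx=35
edi=-8
ecx=4
mov [16], ecx → M[16]=4
ecx=M[20]=-5
ecx=(-5)^11=-16
ecx=(-16)-3=-19
ecx=(-19)-16=-35
ebx=M[0]=9
ecx=(-35)-9=-44
mov [0], edi → M[0]=-8
halt.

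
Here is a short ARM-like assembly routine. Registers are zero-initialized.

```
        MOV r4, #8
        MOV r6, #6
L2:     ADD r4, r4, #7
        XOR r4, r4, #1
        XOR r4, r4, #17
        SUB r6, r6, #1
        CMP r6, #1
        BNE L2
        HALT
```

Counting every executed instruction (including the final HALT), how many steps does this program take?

after MOV r4, #8: r4=8
after MOV r6, #6: r6=6
after ADD r4, r4, #7: r4=8+7=15
after XOR r4, r4, #1: r4=15^1=14
after XOR r4, r4, #17: r4=14^17=31
after SUB r6, r6, #1: r6=6-1=5
CMP r6, #1  (cmp 5,1)
BNE L2: taken
after ADD r4, r4, #7: r4=31+7=38
after XOR r4, r4, #1: r4=38^1=39
after XOR r4, r4, #17: r4=39^17=54
after SUB r6, r6, #1: r6=5-1=4
CMP r6, #1  (cmp 4,1)
BNE L2: taken
after ADD r4, r4, #7: r4=54+7=61
after XOR r4, r4, #1: r4=61^1=60
after XOR r4, r4, #17: r4=60^17=45
after SUB r6, r6, #1: r6=4-1=3
CMP r6, #1  (cmp 3,1)
BNE L2: taken
after ADD r4, r4, #7: r4=45+7=52
after XOR r4, r4, #1: r4=52^1=53
after XOR r4, r4, #17: r4=53^17=36
after SUB r6, r6, #1: r6=3-1=2
CMP r6, #1  (cmp 2,1)
BNE L2: taken
after ADD r4, r4, #7: r4=36+7=43
after XOR r4, r4, #1: r4=43^1=42
after XOR r4, r4, #17: r4=42^17=59
after SUB r6, r6, #1: r6=2-1=1
CMP r6, #1  (cmp 1,1)
BNE L2: not taken
halt.
Total executed instructions: 33.

33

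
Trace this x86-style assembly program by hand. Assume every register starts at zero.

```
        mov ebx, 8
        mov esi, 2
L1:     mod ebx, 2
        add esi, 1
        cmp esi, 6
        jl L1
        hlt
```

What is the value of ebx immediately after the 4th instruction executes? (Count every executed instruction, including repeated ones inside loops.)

after mov ebx, 8: ebx=8
after mov esi, 2: esi=2
after mod ebx, 2: ebx=8%2=0
after add esi, 1: esi=2+1=3
After step 4: ebx = 0.

0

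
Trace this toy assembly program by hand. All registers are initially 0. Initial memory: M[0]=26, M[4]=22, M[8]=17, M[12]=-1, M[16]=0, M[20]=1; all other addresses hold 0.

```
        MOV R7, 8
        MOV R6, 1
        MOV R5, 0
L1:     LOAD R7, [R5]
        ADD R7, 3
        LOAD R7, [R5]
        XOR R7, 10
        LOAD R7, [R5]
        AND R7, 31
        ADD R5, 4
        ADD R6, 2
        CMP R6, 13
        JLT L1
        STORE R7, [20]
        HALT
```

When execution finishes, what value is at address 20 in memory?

MOV R7, 8 → R7=8
MOV R6, 1 → R6=1
MOV R5, 0 → R5=0
LOAD R7, [R5] → R7=M[0]=26
ADD R7, 3 → R7=26+3=29
LOAD R7, [R5] → R7=M[0]=26
XOR R7, 10 → R7=26^10=16
LOAD R7, [R5] → R7=M[0]=26
AND R7, 31 → R7=26&31=26
ADD R5, 4 → R5=0+4=4
ADD R6, 2 → R6=1+2=3
CMP R6, 13  (cmp 3,13)
JLT L1: taken
LOAD R7, [R5] → R7=M[4]=22
ADD R7, 3 → R7=22+3=25
LOAD R7, [R5] → R7=M[4]=22
XOR R7, 10 → R7=22^10=28
LOAD R7, [R5] → R7=M[4]=22
AND R7, 31 → R7=22&31=22
ADD R5, 4 → R5=4+4=8
ADD R6, 2 → R6=3+2=5
CMP R6, 13  (cmp 5,13)
JLT L1: taken
LOAD R7, [R5] → R7=M[8]=17
ADD R7, 3 → R7=17+3=20
LOAD R7, [R5] → R7=M[8]=17
XOR R7, 10 → R7=17^10=27
LOAD R7, [R5] → R7=M[8]=17
AND R7, 31 → R7=17&31=17
ADD R5, 4 → R5=8+4=12
ADD R6, 2 → R6=5+2=7
CMP R6, 13  (cmp 7,13)
JLT L1: taken
LOAD R7, [R5] → R7=M[12]=-1
ADD R7, 3 → R7=(-1)+3=2
LOAD R7, [R5] → R7=M[12]=-1
XOR R7, 10 → R7=(-1)^10=-11
LOAD R7, [R5] → R7=M[12]=-1
AND R7, 31 → R7=(-1)&31=31
ADD R5, 4 → R5=12+4=16
ADD R6, 2 → R6=7+2=9
CMP R6, 13  (cmp 9,13)
JLT L1: taken
LOAD R7, [R5] → R7=M[16]=0
ADD R7, 3 → R7=0+3=3
LOAD R7, [R5] → R7=M[16]=0
XOR R7, 10 → R7=0^10=10
LOAD R7, [R5] → R7=M[16]=0
AND R7, 31 → R7=0&31=0
ADD R5, 4 → R5=16+4=20
ADD R6, 2 → R6=9+2=11
CMP R6, 13  (cmp 11,13)
JLT L1: taken
LOAD R7, [R5] → R7=M[20]=1
ADD R7, 3 → R7=1+3=4
LOAD R7, [R5] → R7=M[20]=1
XOR R7, 10 → R7=1^10=11
LOAD R7, [R5] → R7=M[20]=1
AND R7, 31 → R7=1&31=1
ADD R5, 4 → R5=20+4=24
ADD R6, 2 → R6=11+2=13
CMP R6, 13  (cmp 13,13)
JLT L1: not taken
STORE R7, [20] → M[20]=1
halt.

1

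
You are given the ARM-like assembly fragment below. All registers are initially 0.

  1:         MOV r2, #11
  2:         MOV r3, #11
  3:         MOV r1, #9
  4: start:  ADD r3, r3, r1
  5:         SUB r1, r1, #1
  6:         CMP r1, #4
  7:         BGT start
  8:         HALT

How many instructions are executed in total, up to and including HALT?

MOV r2, #11 → r2=11
MOV r3, #11 → r3=11
MOV r1, #9 → r1=9
ADD r3, r3, r1 → r3=11+9=20
SUB r1, r1, #1 → r1=9-1=8
CMP r1, #4  (cmp 8,4)
BGT start: taken
ADD r3, r3, r1 → r3=20+8=28
SUB r1, r1, #1 → r1=8-1=7
CMP r1, #4  (cmp 7,4)
BGT start: taken
ADD r3, r3, r1 → r3=28+7=35
SUB r1, r1, #1 → r1=7-1=6
CMP r1, #4  (cmp 6,4)
BGT start: taken
ADD r3, r3, r1 → r3=35+6=41
SUB r1, r1, #1 → r1=6-1=5
CMP r1, #4  (cmp 5,4)
BGT start: taken
ADD r3, r3, r1 → r3=41+5=46
SUB r1, r1, #1 → r1=5-1=4
CMP r1, #4  (cmp 4,4)
BGT start: not taken
halt.
Total executed instructions: 24.

24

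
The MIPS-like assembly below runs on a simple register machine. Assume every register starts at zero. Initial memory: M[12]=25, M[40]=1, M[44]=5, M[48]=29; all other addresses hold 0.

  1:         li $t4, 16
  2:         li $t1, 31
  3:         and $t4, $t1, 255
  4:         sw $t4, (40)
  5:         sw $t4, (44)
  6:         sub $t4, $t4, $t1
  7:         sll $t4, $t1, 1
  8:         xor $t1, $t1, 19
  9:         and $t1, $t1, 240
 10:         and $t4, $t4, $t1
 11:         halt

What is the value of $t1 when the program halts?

li $t4, 16 → $t4=16
li $t1, 31 → $t1=31
and $t4, $t1, 255 → $t4=31&255=31
sw $t4, (40) → M[40]=31
sw $t4, (44) → M[44]=31
sub $t4, $t4, $t1 → $t4=31-31=0
sll $t4, $t1, 1 → $t4=31<<1=62
xor $t1, $t1, 19 → $t1=31^19=12
and $t1, $t1, 240 → $t1=12&240=0
and $t4, $t4, $t1 → $t4=62&0=0
halt.

0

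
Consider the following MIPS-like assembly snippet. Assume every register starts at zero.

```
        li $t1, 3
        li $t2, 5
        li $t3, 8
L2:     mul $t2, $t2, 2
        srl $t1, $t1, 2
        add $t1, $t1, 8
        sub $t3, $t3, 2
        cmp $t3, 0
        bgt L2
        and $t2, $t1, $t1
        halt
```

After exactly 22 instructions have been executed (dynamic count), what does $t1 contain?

10

$t1=3
$t2=5
$t3=8
$t2=5*2=10
$t1=3>>2=0
$t1=0+8=8
$t3=8-2=6
cmp $t3, 0  (cmp 6,0)
bgt L2: taken
$t2=10*2=20
$t1=8>>2=2
$t1=2+8=10
$t3=6-2=4
cmp $t3, 0  (cmp 4,0)
bgt L2: taken
$t2=20*2=40
$t1=10>>2=2
$t1=2+8=10
$t3=4-2=2
cmp $t3, 0  (cmp 2,0)
bgt L2: taken
$t2=40*2=80
After step 22: $t1 = 10.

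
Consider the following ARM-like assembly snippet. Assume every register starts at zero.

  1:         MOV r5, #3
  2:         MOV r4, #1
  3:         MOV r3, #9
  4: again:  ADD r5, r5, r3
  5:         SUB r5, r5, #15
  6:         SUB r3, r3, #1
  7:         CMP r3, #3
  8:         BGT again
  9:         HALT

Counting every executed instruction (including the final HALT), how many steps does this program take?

MOV r5, #3 → r5=3
MOV r4, #1 → r4=1
MOV r3, #9 → r3=9
ADD r5, r5, r3 → r5=3+9=12
SUB r5, r5, #15 → r5=12-15=-3
SUB r3, r3, #1 → r3=9-1=8
CMP r3, #3  (cmp 8,3)
BGT again: taken
ADD r5, r5, r3 → r5=(-3)+8=5
SUB r5, r5, #15 → r5=5-15=-10
SUB r3, r3, #1 → r3=8-1=7
CMP r3, #3  (cmp 7,3)
BGT again: taken
ADD r5, r5, r3 → r5=(-10)+7=-3
SUB r5, r5, #15 → r5=(-3)-15=-18
SUB r3, r3, #1 → r3=7-1=6
CMP r3, #3  (cmp 6,3)
BGT again: taken
ADD r5, r5, r3 → r5=(-18)+6=-12
SUB r5, r5, #15 → r5=(-12)-15=-27
SUB r3, r3, #1 → r3=6-1=5
CMP r3, #3  (cmp 5,3)
BGT again: taken
ADD r5, r5, r3 → r5=(-27)+5=-22
SUB r5, r5, #15 → r5=(-22)-15=-37
SUB r3, r3, #1 → r3=5-1=4
CMP r3, #3  (cmp 4,3)
BGT again: taken
ADD r5, r5, r3 → r5=(-37)+4=-33
SUB r5, r5, #15 → r5=(-33)-15=-48
SUB r3, r3, #1 → r3=4-1=3
CMP r3, #3  (cmp 3,3)
BGT again: not taken
halt.
Total executed instructions: 34.

34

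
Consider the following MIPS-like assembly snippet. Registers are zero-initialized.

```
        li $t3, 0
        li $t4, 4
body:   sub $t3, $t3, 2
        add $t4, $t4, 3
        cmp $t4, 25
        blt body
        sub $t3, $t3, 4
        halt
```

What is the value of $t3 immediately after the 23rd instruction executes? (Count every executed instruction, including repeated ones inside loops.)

after li $t3, 0: $t3=0
after li $t4, 4: $t4=4
after sub $t3, $t3, 2: $t3=0-2=-2
after add $t4, $t4, 3: $t4=4+3=7
cmp $t4, 25  (cmp 7,25)
blt body: taken
after sub $t3, $t3, 2: $t3=(-2)-2=-4
after add $t4, $t4, 3: $t4=7+3=10
cmp $t4, 25  (cmp 10,25)
blt body: taken
after sub $t3, $t3, 2: $t3=(-4)-2=-6
after add $t4, $t4, 3: $t4=10+3=13
cmp $t4, 25  (cmp 13,25)
blt body: taken
after sub $t3, $t3, 2: $t3=(-6)-2=-8
after add $t4, $t4, 3: $t4=13+3=16
cmp $t4, 25  (cmp 16,25)
blt body: taken
after sub $t3, $t3, 2: $t3=(-8)-2=-10
after add $t4, $t4, 3: $t4=16+3=19
cmp $t4, 25  (cmp 19,25)
blt body: taken
after sub $t3, $t3, 2: $t3=(-10)-2=-12
After step 23: $t3 = -12.

-12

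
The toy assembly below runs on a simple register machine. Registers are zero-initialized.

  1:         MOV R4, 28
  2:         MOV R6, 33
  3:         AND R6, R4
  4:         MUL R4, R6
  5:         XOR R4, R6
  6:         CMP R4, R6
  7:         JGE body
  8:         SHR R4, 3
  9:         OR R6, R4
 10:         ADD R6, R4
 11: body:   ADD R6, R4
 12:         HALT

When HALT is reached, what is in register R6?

0

MOV R4, 28 → R4=28
MOV R6, 33 → R6=33
AND R6, R4 → R6=33&28=0
MUL R4, R6 → R4=28*0=0
XOR R4, R6 → R4=0^0=0
CMP R4, R6  (cmp 0,0)
JGE body: taken
ADD R6, R4 → R6=0+0=0
halt.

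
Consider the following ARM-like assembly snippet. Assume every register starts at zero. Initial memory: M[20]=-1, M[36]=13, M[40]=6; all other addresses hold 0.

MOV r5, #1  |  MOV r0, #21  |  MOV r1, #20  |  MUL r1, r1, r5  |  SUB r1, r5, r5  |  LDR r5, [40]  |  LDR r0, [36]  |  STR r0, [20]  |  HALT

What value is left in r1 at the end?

MOV r5, #1 → r5=1
MOV r0, #21 → r0=21
MOV r1, #20 → r1=20
MUL r1, r1, r5 → r1=20*1=20
SUB r1, r5, r5 → r1=1-1=0
LDR r5, [40] → r5=M[40]=6
LDR r0, [36] → r0=M[36]=13
STR r0, [20] → M[20]=13
halt.

0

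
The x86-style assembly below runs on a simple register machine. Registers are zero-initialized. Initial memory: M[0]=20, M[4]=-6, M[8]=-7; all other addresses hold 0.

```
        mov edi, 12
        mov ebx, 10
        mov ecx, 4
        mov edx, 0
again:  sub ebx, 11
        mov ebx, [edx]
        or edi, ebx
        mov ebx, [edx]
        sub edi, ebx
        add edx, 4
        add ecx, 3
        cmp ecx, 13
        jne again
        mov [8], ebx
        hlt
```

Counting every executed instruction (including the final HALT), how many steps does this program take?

33

after mov edi, 12: edi=12
after mov ebx, 10: ebx=10
after mov ecx, 4: ecx=4
after mov edx, 0: edx=0
after sub ebx, 11: ebx=10-11=-1
after mov ebx, [edx]: ebx=M[0]=20
after or edi, ebx: edi=12|20=28
after mov ebx, [edx]: ebx=M[0]=20
after sub edi, ebx: edi=28-20=8
after add edx, 4: edx=0+4=4
after add ecx, 3: ecx=4+3=7
cmp ecx, 13  (cmp 7,13)
jne again: taken
after sub ebx, 11: ebx=20-11=9
after mov ebx, [edx]: ebx=M[4]=-6
after or edi, ebx: edi=8|(-6)=-6
after mov ebx, [edx]: ebx=M[4]=-6
after sub edi, ebx: edi=(-6)-(-6)=0
after add edx, 4: edx=4+4=8
after add ecx, 3: ecx=7+3=10
cmp ecx, 13  (cmp 10,13)
jne again: taken
after sub ebx, 11: ebx=(-6)-11=-17
after mov ebx, [edx]: ebx=M[8]=-7
after or edi, ebx: edi=0|(-7)=-7
after mov ebx, [edx]: ebx=M[8]=-7
after sub edi, ebx: edi=(-7)-(-7)=0
after add edx, 4: edx=8+4=12
after add ecx, 3: ecx=10+3=13
cmp ecx, 13  (cmp 13,13)
jne again: not taken
mov [8], ebx → M[8]=-7
halt.
Total executed instructions: 33.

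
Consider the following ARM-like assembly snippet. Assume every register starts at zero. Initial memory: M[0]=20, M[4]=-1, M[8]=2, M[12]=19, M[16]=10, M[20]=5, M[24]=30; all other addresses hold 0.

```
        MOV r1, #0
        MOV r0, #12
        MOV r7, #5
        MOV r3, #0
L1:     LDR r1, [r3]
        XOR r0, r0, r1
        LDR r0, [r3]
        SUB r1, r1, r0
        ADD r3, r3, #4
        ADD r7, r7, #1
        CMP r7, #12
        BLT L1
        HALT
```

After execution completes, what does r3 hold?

MOV r1, #0 → r1=0
MOV r0, #12 → r0=12
MOV r7, #5 → r7=5
MOV r3, #0 → r3=0
LDR r1, [r3] → r1=M[0]=20
XOR r0, r0, r1 → r0=12^20=24
LDR r0, [r3] → r0=M[0]=20
SUB r1, r1, r0 → r1=20-20=0
ADD r3, r3, #4 → r3=0+4=4
ADD r7, r7, #1 → r7=5+1=6
CMP r7, #12  (cmp 6,12)
BLT L1: taken
LDR r1, [r3] → r1=M[4]=-1
XOR r0, r0, r1 → r0=20^(-1)=-21
LDR r0, [r3] → r0=M[4]=-1
SUB r1, r1, r0 → r1=(-1)-(-1)=0
ADD r3, r3, #4 → r3=4+4=8
ADD r7, r7, #1 → r7=6+1=7
CMP r7, #12  (cmp 7,12)
BLT L1: taken
LDR r1, [r3] → r1=M[8]=2
XOR r0, r0, r1 → r0=(-1)^2=-3
LDR r0, [r3] → r0=M[8]=2
SUB r1, r1, r0 → r1=2-2=0
ADD r3, r3, #4 → r3=8+4=12
ADD r7, r7, #1 → r7=7+1=8
CMP r7, #12  (cmp 8,12)
BLT L1: taken
LDR r1, [r3] → r1=M[12]=19
XOR r0, r0, r1 → r0=2^19=17
LDR r0, [r3] → r0=M[12]=19
SUB r1, r1, r0 → r1=19-19=0
ADD r3, r3, #4 → r3=12+4=16
ADD r7, r7, #1 → r7=8+1=9
CMP r7, #12  (cmp 9,12)
BLT L1: taken
LDR r1, [r3] → r1=M[16]=10
XOR r0, r0, r1 → r0=19^10=25
LDR r0, [r3] → r0=M[16]=10
SUB r1, r1, r0 → r1=10-10=0
ADD r3, r3, #4 → r3=16+4=20
ADD r7, r7, #1 → r7=9+1=10
CMP r7, #12  (cmp 10,12)
BLT L1: taken
LDR r1, [r3] → r1=M[20]=5
XOR r0, r0, r1 → r0=10^5=15
LDR r0, [r3] → r0=M[20]=5
SUB r1, r1, r0 → r1=5-5=0
ADD r3, r3, #4 → r3=20+4=24
ADD r7, r7, #1 → r7=10+1=11
CMP r7, #12  (cmp 11,12)
BLT L1: taken
LDR r1, [r3] → r1=M[24]=30
XOR r0, r0, r1 → r0=5^30=27
LDR r0, [r3] → r0=M[24]=30
SUB r1, r1, r0 → r1=30-30=0
ADD r3, r3, #4 → r3=24+4=28
ADD r7, r7, #1 → r7=11+1=12
CMP r7, #12  (cmp 12,12)
BLT L1: not taken
halt.

28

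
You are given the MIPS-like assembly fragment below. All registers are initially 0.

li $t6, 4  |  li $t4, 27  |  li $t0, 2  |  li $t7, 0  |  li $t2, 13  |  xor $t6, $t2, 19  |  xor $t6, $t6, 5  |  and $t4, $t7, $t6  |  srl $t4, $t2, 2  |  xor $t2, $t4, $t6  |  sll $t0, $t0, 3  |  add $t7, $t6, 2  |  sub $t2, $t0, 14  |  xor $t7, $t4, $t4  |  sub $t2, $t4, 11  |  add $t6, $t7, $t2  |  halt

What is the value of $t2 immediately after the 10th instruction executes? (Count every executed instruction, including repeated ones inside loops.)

24

$t6=4
$t4=27
$t0=2
$t7=0
$t2=13
$t6=13^19=30
$t6=30^5=27
$t4=0&27=0
$t4=13>>2=3
$t2=3^27=24
After step 10: $t2 = 24.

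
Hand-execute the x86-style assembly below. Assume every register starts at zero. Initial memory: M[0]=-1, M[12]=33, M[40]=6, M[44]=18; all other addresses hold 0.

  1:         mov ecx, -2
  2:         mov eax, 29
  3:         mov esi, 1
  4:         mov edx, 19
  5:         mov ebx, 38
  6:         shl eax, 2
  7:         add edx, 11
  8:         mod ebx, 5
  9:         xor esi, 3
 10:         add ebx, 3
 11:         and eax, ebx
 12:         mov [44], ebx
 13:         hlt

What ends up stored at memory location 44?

6

after mov ecx, -2: ecx=-2
after mov eax, 29: eax=29
after mov esi, 1: esi=1
after mov edx, 19: edx=19
after mov ebx, 38: ebx=38
after shl eax, 2: eax=29<<2=116
after add edx, 11: edx=19+11=30
after mod ebx, 5: ebx=38%5=3
after xor esi, 3: esi=1^3=2
after add ebx, 3: ebx=3+3=6
after and eax, ebx: eax=116&6=4
mov [44], ebx → M[44]=6
halt.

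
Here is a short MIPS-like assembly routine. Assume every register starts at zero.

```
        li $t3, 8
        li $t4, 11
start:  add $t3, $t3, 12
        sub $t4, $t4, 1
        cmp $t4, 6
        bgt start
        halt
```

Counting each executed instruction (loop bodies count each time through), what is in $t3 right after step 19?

$t3=8
$t4=11
$t3=8+12=20
$t4=11-1=10
cmp $t4, 6  (cmp 10,6)
bgt start: taken
$t3=20+12=32
$t4=10-1=9
cmp $t4, 6  (cmp 9,6)
bgt start: taken
$t3=32+12=44
$t4=9-1=8
cmp $t4, 6  (cmp 8,6)
bgt start: taken
$t3=44+12=56
$t4=8-1=7
cmp $t4, 6  (cmp 7,6)
bgt start: taken
$t3=56+12=68
After step 19: $t3 = 68.

68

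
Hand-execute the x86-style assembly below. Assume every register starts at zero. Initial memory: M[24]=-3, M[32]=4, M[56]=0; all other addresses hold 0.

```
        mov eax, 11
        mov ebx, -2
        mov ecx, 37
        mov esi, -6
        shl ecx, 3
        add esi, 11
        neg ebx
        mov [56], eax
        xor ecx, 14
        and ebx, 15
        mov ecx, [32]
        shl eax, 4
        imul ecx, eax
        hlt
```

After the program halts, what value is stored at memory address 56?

11

after mov eax, 11: eax=11
after mov ebx, -2: ebx=-2
after mov ecx, 37: ecx=37
after mov esi, -6: esi=-6
after shl ecx, 3: ecx=37<<3=296
after add esi, 11: esi=(-6)+11=5
after neg ebx: ebx=-(-2)=2
mov [56], eax → M[56]=11
after xor ecx, 14: ecx=296^14=294
after and ebx, 15: ebx=2&15=2
after mov ecx, [32]: ecx=M[32]=4
after shl eax, 4: eax=11<<4=176
after imul ecx, eax: ecx=4*176=704
halt.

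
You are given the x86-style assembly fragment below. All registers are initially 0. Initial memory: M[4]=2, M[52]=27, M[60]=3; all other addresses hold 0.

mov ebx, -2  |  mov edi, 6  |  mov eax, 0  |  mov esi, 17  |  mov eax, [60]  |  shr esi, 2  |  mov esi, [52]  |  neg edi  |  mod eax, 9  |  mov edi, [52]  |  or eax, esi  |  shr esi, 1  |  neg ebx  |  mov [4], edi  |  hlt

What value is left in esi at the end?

mov ebx, -2 → ebx=-2
mov edi, 6 → edi=6
mov eax, 0 → eax=0
mov esi, 17 → esi=17
mov eax, [60] → eax=M[60]=3
shr esi, 2 → esi=17>>2=4
mov esi, [52] → esi=M[52]=27
neg edi → edi=-(6)=-6
mod eax, 9 → eax=3%9=3
mov edi, [52] → edi=M[52]=27
or eax, esi → eax=3|27=27
shr esi, 1 → esi=27>>1=13
neg ebx → ebx=-(-2)=2
mov [4], edi → M[4]=27
halt.

13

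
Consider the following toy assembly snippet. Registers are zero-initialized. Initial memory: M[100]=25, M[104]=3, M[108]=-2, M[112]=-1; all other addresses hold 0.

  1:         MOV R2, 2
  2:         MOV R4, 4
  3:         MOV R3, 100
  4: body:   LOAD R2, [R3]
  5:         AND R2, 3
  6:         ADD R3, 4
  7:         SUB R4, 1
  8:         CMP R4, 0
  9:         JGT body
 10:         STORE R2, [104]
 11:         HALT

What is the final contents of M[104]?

R2=2
R4=4
R3=100
R2=M[100]=25
R2=25&3=1
R3=100+4=104
R4=4-1=3
CMP R4, 0  (cmp 3,0)
JGT body: taken
R2=M[104]=3
R2=3&3=3
R3=104+4=108
R4=3-1=2
CMP R4, 0  (cmp 2,0)
JGT body: taken
R2=M[108]=-2
R2=(-2)&3=2
R3=108+4=112
R4=2-1=1
CMP R4, 0  (cmp 1,0)
JGT body: taken
R2=M[112]=-1
R2=(-1)&3=3
R3=112+4=116
R4=1-1=0
CMP R4, 0  (cmp 0,0)
JGT body: not taken
STORE R2, [104] → M[104]=3
halt.

3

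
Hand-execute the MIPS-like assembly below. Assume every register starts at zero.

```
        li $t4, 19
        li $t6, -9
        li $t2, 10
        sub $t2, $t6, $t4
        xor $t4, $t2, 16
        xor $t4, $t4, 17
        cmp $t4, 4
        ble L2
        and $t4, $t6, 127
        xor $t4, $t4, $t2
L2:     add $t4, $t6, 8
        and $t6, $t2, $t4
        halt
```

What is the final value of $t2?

-28

li $t4, 19 → $t4=19
li $t6, -9 → $t6=-9
li $t2, 10 → $t2=10
sub $t2, $t6, $t4 → $t2=(-9)-19=-28
xor $t4, $t2, 16 → $t4=(-28)^16=-12
xor $t4, $t4, 17 → $t4=(-12)^17=-27
cmp $t4, 4  (cmp -27,4)
ble L2: taken
add $t4, $t6, 8 → $t4=(-9)+8=-1
and $t6, $t2, $t4 → $t6=(-28)&(-1)=-28
halt.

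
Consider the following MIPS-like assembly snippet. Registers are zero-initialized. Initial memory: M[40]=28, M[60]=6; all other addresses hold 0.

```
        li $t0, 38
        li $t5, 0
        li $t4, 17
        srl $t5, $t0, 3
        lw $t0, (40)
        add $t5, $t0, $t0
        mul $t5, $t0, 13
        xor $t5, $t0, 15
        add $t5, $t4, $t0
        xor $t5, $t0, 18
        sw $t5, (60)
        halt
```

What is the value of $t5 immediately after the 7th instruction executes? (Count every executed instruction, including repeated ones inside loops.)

$t0=38
$t5=0
$t4=17
$t5=38>>3=4
$t0=M[40]=28
$t5=28+28=56
$t5=28*13=364
After step 7: $t5 = 364.

364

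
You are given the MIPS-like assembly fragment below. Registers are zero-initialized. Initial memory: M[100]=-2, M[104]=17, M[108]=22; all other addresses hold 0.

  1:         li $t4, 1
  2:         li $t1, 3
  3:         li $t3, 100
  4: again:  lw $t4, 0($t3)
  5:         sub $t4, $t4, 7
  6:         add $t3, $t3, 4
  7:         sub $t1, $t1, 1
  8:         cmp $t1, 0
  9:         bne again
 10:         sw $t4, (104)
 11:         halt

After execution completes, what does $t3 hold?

$t4=1
$t1=3
$t3=100
$t4=M[100]=-2
$t4=(-2)-7=-9
$t3=100+4=104
$t1=3-1=2
cmp $t1, 0  (cmp 2,0)
bne again: taken
$t4=M[104]=17
$t4=17-7=10
$t3=104+4=108
$t1=2-1=1
cmp $t1, 0  (cmp 1,0)
bne again: taken
$t4=M[108]=22
$t4=22-7=15
$t3=108+4=112
$t1=1-1=0
cmp $t1, 0  (cmp 0,0)
bne again: not taken
sw $t4, (104) → M[104]=15
halt.

112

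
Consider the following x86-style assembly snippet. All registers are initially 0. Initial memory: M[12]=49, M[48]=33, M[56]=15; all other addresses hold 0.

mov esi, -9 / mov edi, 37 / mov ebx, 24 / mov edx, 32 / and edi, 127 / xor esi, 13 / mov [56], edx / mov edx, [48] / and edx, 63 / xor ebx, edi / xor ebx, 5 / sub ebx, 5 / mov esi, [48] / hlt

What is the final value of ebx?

51

esi=-9
edi=37
ebx=24
edx=32
edi=37&127=37
esi=(-9)^13=-6
mov [56], edx → M[56]=32
edx=M[48]=33
edx=33&63=33
ebx=24^37=61
ebx=61^5=56
ebx=56-5=51
esi=M[48]=33
halt.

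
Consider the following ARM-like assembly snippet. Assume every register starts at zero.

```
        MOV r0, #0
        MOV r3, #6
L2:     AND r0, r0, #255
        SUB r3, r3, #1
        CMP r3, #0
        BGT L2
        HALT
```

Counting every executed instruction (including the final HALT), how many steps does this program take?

27

after MOV r0, #0: r0=0
after MOV r3, #6: r3=6
after AND r0, r0, #255: r0=0&255=0
after SUB r3, r3, #1: r3=6-1=5
CMP r3, #0  (cmp 5,0)
BGT L2: taken
after AND r0, r0, #255: r0=0&255=0
after SUB r3, r3, #1: r3=5-1=4
CMP r3, #0  (cmp 4,0)
BGT L2: taken
after AND r0, r0, #255: r0=0&255=0
after SUB r3, r3, #1: r3=4-1=3
CMP r3, #0  (cmp 3,0)
BGT L2: taken
after AND r0, r0, #255: r0=0&255=0
after SUB r3, r3, #1: r3=3-1=2
CMP r3, #0  (cmp 2,0)
BGT L2: taken
after AND r0, r0, #255: r0=0&255=0
after SUB r3, r3, #1: r3=2-1=1
CMP r3, #0  (cmp 1,0)
BGT L2: taken
after AND r0, r0, #255: r0=0&255=0
after SUB r3, r3, #1: r3=1-1=0
CMP r3, #0  (cmp 0,0)
BGT L2: not taken
halt.
Total executed instructions: 27.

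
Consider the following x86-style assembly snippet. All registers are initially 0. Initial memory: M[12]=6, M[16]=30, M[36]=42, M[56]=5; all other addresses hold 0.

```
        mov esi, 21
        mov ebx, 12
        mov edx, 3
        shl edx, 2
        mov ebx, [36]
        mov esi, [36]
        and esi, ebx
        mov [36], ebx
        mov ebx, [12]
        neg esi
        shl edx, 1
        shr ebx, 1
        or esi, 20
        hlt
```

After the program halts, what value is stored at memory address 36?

esi=21
ebx=12
edx=3
edx=3<<2=12
ebx=M[36]=42
esi=M[36]=42
esi=42&42=42
mov [36], ebx → M[36]=42
ebx=M[12]=6
esi=-(42)=-42
edx=12<<1=24
ebx=6>>1=3
esi=(-42)|20=-42
halt.

42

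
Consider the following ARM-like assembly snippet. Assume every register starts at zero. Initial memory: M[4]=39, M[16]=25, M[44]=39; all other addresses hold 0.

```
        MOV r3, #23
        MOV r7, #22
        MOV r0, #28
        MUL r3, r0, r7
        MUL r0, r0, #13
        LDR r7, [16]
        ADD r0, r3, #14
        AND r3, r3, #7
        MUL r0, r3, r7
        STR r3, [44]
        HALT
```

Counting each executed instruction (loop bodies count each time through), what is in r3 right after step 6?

616

after MOV r3, #23: r3=23
after MOV r7, #22: r7=22
after MOV r0, #28: r0=28
after MUL r3, r0, r7: r3=28*22=616
after MUL r0, r0, #13: r0=28*13=364
after LDR r7, [16]: r7=M[16]=25
After step 6: r3 = 616.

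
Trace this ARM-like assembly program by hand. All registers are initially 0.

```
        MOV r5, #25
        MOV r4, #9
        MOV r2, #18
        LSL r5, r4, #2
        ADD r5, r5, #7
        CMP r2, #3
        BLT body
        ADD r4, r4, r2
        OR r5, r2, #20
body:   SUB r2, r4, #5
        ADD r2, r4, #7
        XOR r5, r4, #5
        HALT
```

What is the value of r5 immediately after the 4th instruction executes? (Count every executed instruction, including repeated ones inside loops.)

MOV r5, #25 → r5=25
MOV r4, #9 → r4=9
MOV r2, #18 → r2=18
LSL r5, r4, #2 → r5=9<<2=36
After step 4: r5 = 36.

36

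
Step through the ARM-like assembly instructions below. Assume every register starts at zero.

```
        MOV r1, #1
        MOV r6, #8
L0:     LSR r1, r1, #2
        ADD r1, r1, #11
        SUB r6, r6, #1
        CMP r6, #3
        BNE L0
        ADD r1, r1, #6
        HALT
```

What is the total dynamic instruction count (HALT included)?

29

MOV r1, #1 → r1=1
MOV r6, #8 → r6=8
LSR r1, r1, #2 → r1=1>>2=0
ADD r1, r1, #11 → r1=0+11=11
SUB r6, r6, #1 → r6=8-1=7
CMP r6, #3  (cmp 7,3)
BNE L0: taken
LSR r1, r1, #2 → r1=11>>2=2
ADD r1, r1, #11 → r1=2+11=13
SUB r6, r6, #1 → r6=7-1=6
CMP r6, #3  (cmp 6,3)
BNE L0: taken
LSR r1, r1, #2 → r1=13>>2=3
ADD r1, r1, #11 → r1=3+11=14
SUB r6, r6, #1 → r6=6-1=5
CMP r6, #3  (cmp 5,3)
BNE L0: taken
LSR r1, r1, #2 → r1=14>>2=3
ADD r1, r1, #11 → r1=3+11=14
SUB r6, r6, #1 → r6=5-1=4
CMP r6, #3  (cmp 4,3)
BNE L0: taken
LSR r1, r1, #2 → r1=14>>2=3
ADD r1, r1, #11 → r1=3+11=14
SUB r6, r6, #1 → r6=4-1=3
CMP r6, #3  (cmp 3,3)
BNE L0: not taken
ADD r1, r1, #6 → r1=14+6=20
halt.
Total executed instructions: 29.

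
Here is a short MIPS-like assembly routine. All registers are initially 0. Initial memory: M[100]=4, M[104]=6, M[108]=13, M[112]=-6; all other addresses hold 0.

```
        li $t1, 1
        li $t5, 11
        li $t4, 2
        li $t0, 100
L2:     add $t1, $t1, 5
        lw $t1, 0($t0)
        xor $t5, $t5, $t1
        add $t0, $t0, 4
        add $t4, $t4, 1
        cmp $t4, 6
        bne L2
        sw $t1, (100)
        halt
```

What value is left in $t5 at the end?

after li $t1, 1: $t1=1
after li $t5, 11: $t5=11
after li $t4, 2: $t4=2
after li $t0, 100: $t0=100
after add $t1, $t1, 5: $t1=1+5=6
after lw $t1, 0($t0): $t1=M[100]=4
after xor $t5, $t5, $t1: $t5=11^4=15
after add $t0, $t0, 4: $t0=100+4=104
after add $t4, $t4, 1: $t4=2+1=3
cmp $t4, 6  (cmp 3,6)
bne L2: taken
after add $t1, $t1, 5: $t1=4+5=9
after lw $t1, 0($t0): $t1=M[104]=6
after xor $t5, $t5, $t1: $t5=15^6=9
after add $t0, $t0, 4: $t0=104+4=108
after add $t4, $t4, 1: $t4=3+1=4
cmp $t4, 6  (cmp 4,6)
bne L2: taken
after add $t1, $t1, 5: $t1=6+5=11
after lw $t1, 0($t0): $t1=M[108]=13
after xor $t5, $t5, $t1: $t5=9^13=4
after add $t0, $t0, 4: $t0=108+4=112
after add $t4, $t4, 1: $t4=4+1=5
cmp $t4, 6  (cmp 5,6)
bne L2: taken
after add $t1, $t1, 5: $t1=13+5=18
after lw $t1, 0($t0): $t1=M[112]=-6
after xor $t5, $t5, $t1: $t5=4^(-6)=-2
after add $t0, $t0, 4: $t0=112+4=116
after add $t4, $t4, 1: $t4=5+1=6
cmp $t4, 6  (cmp 6,6)
bne L2: not taken
sw $t1, (100) → M[100]=-6
halt.

-2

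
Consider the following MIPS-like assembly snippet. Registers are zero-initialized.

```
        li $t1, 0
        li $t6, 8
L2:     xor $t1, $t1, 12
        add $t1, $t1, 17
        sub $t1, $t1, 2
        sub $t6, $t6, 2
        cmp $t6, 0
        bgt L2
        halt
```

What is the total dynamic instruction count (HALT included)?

27

after li $t1, 0: $t1=0
after li $t6, 8: $t6=8
after xor $t1, $t1, 12: $t1=0^12=12
after add $t1, $t1, 17: $t1=12+17=29
after sub $t1, $t1, 2: $t1=29-2=27
after sub $t6, $t6, 2: $t6=8-2=6
cmp $t6, 0  (cmp 6,0)
bgt L2: taken
after xor $t1, $t1, 12: $t1=27^12=23
after add $t1, $t1, 17: $t1=23+17=40
after sub $t1, $t1, 2: $t1=40-2=38
after sub $t6, $t6, 2: $t6=6-2=4
cmp $t6, 0  (cmp 4,0)
bgt L2: taken
after xor $t1, $t1, 12: $t1=38^12=42
after add $t1, $t1, 17: $t1=42+17=59
after sub $t1, $t1, 2: $t1=59-2=57
after sub $t6, $t6, 2: $t6=4-2=2
cmp $t6, 0  (cmp 2,0)
bgt L2: taken
after xor $t1, $t1, 12: $t1=57^12=53
after add $t1, $t1, 17: $t1=53+17=70
after sub $t1, $t1, 2: $t1=70-2=68
after sub $t6, $t6, 2: $t6=2-2=0
cmp $t6, 0  (cmp 0,0)
bgt L2: not taken
halt.
Total executed instructions: 27.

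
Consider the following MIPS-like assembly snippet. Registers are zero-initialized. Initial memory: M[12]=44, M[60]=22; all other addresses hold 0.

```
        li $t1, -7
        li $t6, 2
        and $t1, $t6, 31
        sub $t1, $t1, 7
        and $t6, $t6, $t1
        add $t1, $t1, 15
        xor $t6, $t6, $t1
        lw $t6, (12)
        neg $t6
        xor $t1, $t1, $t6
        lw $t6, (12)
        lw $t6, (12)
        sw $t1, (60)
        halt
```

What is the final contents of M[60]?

$t1=-7
$t6=2
$t1=2&31=2
$t1=2-7=-5
$t6=2&(-5)=2
$t1=(-5)+15=10
$t6=2^10=8
$t6=M[12]=44
$t6=-(44)=-44
$t1=10^(-44)=-34
$t6=M[12]=44
$t6=M[12]=44
sw $t1, (60) → M[60]=-34
halt.

-34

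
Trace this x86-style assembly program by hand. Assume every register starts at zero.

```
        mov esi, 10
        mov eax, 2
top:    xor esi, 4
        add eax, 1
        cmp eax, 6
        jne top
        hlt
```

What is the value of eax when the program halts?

mov esi, 10 → esi=10
mov eax, 2 → eax=2
xor esi, 4 → esi=10^4=14
add eax, 1 → eax=2+1=3
cmp eax, 6  (cmp 3,6)
jne top: taken
xor esi, 4 → esi=14^4=10
add eax, 1 → eax=3+1=4
cmp eax, 6  (cmp 4,6)
jne top: taken
xor esi, 4 → esi=10^4=14
add eax, 1 → eax=4+1=5
cmp eax, 6  (cmp 5,6)
jne top: taken
xor esi, 4 → esi=14^4=10
add eax, 1 → eax=5+1=6
cmp eax, 6  (cmp 6,6)
jne top: not taken
halt.

6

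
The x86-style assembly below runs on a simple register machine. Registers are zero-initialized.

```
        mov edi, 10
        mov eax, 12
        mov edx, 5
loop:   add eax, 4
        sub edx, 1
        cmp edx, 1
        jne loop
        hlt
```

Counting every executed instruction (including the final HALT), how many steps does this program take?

20

edi=10
eax=12
edx=5
eax=12+4=16
edx=5-1=4
cmp edx, 1  (cmp 4,1)
jne loop: taken
eax=16+4=20
edx=4-1=3
cmp edx, 1  (cmp 3,1)
jne loop: taken
eax=20+4=24
edx=3-1=2
cmp edx, 1  (cmp 2,1)
jne loop: taken
eax=24+4=28
edx=2-1=1
cmp edx, 1  (cmp 1,1)
jne loop: not taken
halt.
Total executed instructions: 20.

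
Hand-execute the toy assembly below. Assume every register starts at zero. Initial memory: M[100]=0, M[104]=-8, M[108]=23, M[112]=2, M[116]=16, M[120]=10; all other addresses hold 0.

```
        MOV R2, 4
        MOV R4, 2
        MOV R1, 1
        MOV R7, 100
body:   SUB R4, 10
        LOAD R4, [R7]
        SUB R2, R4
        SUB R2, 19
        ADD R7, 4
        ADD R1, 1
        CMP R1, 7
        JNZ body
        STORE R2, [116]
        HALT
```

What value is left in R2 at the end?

MOV R2, 4 → R2=4
MOV R4, 2 → R4=2
MOV R1, 1 → R1=1
MOV R7, 100 → R7=100
SUB R4, 10 → R4=2-10=-8
LOAD R4, [R7] → R4=M[100]=0
SUB R2, R4 → R2=4-0=4
SUB R2, 19 → R2=4-19=-15
ADD R7, 4 → R7=100+4=104
ADD R1, 1 → R1=1+1=2
CMP R1, 7  (cmp 2,7)
JNZ body: taken
SUB R4, 10 → R4=0-10=-10
LOAD R4, [R7] → R4=M[104]=-8
SUB R2, R4 → R2=(-15)-(-8)=-7
SUB R2, 19 → R2=(-7)-19=-26
ADD R7, 4 → R7=104+4=108
ADD R1, 1 → R1=2+1=3
CMP R1, 7  (cmp 3,7)
JNZ body: taken
SUB R4, 10 → R4=(-8)-10=-18
LOAD R4, [R7] → R4=M[108]=23
SUB R2, R4 → R2=(-26)-23=-49
SUB R2, 19 → R2=(-49)-19=-68
ADD R7, 4 → R7=108+4=112
ADD R1, 1 → R1=3+1=4
CMP R1, 7  (cmp 4,7)
JNZ body: taken
SUB R4, 10 → R4=23-10=13
LOAD R4, [R7] → R4=M[112]=2
SUB R2, R4 → R2=(-68)-2=-70
SUB R2, 19 → R2=(-70)-19=-89
ADD R7, 4 → R7=112+4=116
ADD R1, 1 → R1=4+1=5
CMP R1, 7  (cmp 5,7)
JNZ body: taken
SUB R4, 10 → R4=2-10=-8
LOAD R4, [R7] → R4=M[116]=16
SUB R2, R4 → R2=(-89)-16=-105
SUB R2, 19 → R2=(-105)-19=-124
ADD R7, 4 → R7=116+4=120
ADD R1, 1 → R1=5+1=6
CMP R1, 7  (cmp 6,7)
JNZ body: taken
SUB R4, 10 → R4=16-10=6
LOAD R4, [R7] → R4=M[120]=10
SUB R2, R4 → R2=(-124)-10=-134
SUB R2, 19 → R2=(-134)-19=-153
ADD R7, 4 → R7=120+4=124
ADD R1, 1 → R1=6+1=7
CMP R1, 7  (cmp 7,7)
JNZ body: not taken
STORE R2, [116] → M[116]=-153
halt.

-153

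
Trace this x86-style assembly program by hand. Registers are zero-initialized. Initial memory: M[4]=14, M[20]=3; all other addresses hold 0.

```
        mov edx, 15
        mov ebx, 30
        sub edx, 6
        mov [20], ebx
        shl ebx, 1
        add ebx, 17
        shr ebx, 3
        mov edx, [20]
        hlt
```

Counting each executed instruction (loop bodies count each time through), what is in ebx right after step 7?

9

mov edx, 15 → edx=15
mov ebx, 30 → ebx=30
sub edx, 6 → edx=15-6=9
mov [20], ebx → M[20]=30
shl ebx, 1 → ebx=30<<1=60
add ebx, 17 → ebx=60+17=77
shr ebx, 3 → ebx=77>>3=9
After step 7: ebx = 9.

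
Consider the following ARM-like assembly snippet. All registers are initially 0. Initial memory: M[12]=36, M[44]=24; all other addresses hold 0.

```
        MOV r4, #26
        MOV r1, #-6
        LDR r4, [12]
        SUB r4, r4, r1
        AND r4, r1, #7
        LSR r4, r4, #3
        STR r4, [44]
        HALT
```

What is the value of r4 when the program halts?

0

r4=26
r1=-6
r4=M[12]=36
r4=36-(-6)=42
r4=(-6)&7=2
r4=2>>3=0
STR r4, [44] → M[44]=0
halt.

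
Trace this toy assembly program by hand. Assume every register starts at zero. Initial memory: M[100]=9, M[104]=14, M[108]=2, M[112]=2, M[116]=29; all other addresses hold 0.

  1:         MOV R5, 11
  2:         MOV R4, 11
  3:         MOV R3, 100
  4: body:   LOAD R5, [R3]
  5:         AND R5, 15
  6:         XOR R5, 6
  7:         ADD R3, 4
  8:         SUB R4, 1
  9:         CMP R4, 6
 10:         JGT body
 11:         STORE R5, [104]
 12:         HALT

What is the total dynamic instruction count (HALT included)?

40

after MOV R5, 11: R5=11
after MOV R4, 11: R4=11
after MOV R3, 100: R3=100
after LOAD R5, [R3]: R5=M[100]=9
after AND R5, 15: R5=9&15=9
after XOR R5, 6: R5=9^6=15
after ADD R3, 4: R3=100+4=104
after SUB R4, 1: R4=11-1=10
CMP R4, 6  (cmp 10,6)
JGT body: taken
after LOAD R5, [R3]: R5=M[104]=14
after AND R5, 15: R5=14&15=14
after XOR R5, 6: R5=14^6=8
after ADD R3, 4: R3=104+4=108
after SUB R4, 1: R4=10-1=9
CMP R4, 6  (cmp 9,6)
JGT body: taken
after LOAD R5, [R3]: R5=M[108]=2
after AND R5, 15: R5=2&15=2
after XOR R5, 6: R5=2^6=4
after ADD R3, 4: R3=108+4=112
after SUB R4, 1: R4=9-1=8
CMP R4, 6  (cmp 8,6)
JGT body: taken
after LOAD R5, [R3]: R5=M[112]=2
after AND R5, 15: R5=2&15=2
after XOR R5, 6: R5=2^6=4
after ADD R3, 4: R3=112+4=116
after SUB R4, 1: R4=8-1=7
CMP R4, 6  (cmp 7,6)
JGT body: taken
after LOAD R5, [R3]: R5=M[116]=29
after AND R5, 15: R5=29&15=13
after XOR R5, 6: R5=13^6=11
after ADD R3, 4: R3=116+4=120
after SUB R4, 1: R4=7-1=6
CMP R4, 6  (cmp 6,6)
JGT body: not taken
STORE R5, [104] → M[104]=11
halt.
Total executed instructions: 40.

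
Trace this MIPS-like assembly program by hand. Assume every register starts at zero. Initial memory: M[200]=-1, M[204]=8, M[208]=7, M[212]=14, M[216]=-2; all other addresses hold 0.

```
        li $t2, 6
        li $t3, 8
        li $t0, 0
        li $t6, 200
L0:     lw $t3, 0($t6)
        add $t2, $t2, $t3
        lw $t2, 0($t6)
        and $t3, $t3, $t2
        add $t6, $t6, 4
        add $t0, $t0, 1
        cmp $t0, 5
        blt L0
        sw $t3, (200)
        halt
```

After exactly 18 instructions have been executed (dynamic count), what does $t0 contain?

2

li $t2, 6 → $t2=6
li $t3, 8 → $t3=8
li $t0, 0 → $t0=0
li $t6, 200 → $t6=200
lw $t3, 0($t6) → $t3=M[200]=-1
add $t2, $t2, $t3 → $t2=6+(-1)=5
lw $t2, 0($t6) → $t2=M[200]=-1
and $t3, $t3, $t2 → $t3=(-1)&(-1)=-1
add $t6, $t6, 4 → $t6=200+4=204
add $t0, $t0, 1 → $t0=0+1=1
cmp $t0, 5  (cmp 1,5)
blt L0: taken
lw $t3, 0($t6) → $t3=M[204]=8
add $t2, $t2, $t3 → $t2=(-1)+8=7
lw $t2, 0($t6) → $t2=M[204]=8
and $t3, $t3, $t2 → $t3=8&8=8
add $t6, $t6, 4 → $t6=204+4=208
add $t0, $t0, 1 → $t0=1+1=2
After step 18: $t0 = 2.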